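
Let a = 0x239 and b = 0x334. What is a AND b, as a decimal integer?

560

0x239 = 1000111001
0x334 = 1100110100
AND → 1000110000 = 560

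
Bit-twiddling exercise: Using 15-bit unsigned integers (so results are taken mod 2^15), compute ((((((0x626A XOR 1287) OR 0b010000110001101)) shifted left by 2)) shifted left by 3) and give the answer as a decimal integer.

32160

0x626A = 110001001101010
1287 = 000010100000111
→ XOR → 110011101101101 = 26477
0b010000110001101 = 010000110001101
→ OR → 110011111101101 = 26605
→ shifted left by 2 (mod 2^15) → 001111110110100 = 8116
→ shifted left by 3 (mod 2^15) → 111110110100000 = 32160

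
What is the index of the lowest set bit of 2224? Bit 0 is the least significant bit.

4

2224 = 100010110000
Trailing zeros: 4, so the lowest set bit is bit 4 (value 16).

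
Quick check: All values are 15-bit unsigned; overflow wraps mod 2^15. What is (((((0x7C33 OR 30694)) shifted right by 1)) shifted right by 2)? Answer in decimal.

0x7C33 = 111110000110011
30694 = 111011111100110
→ OR → 111111111110111 = 32759
→ shifted right by 1 → 011111111111011 = 16379
→ shifted right by 2 → 000111111111110 = 4094

4094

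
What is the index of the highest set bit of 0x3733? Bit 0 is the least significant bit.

0x3733 = 11011100110011
The topmost 1 is at position 13 (since 2^13 = 8192 ≤ 14131 < 16384).

13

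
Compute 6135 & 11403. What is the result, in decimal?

6135 = 01011111110111
11403 = 10110010001011
AND → 00010010000011 = 1155

1155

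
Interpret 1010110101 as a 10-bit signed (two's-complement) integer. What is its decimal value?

pattern = 1010110101 (MSB is 1 ⇒ negative)
Invert: 0101001010, add 1 → 0101001011 = 331, so the value is -331.
(Equivalently: 693 - 2^10 = 693 - 1024 = -331.)

-331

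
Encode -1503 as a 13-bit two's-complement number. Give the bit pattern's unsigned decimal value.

1503 in 13 bits: 0010111011111
Invert: 1101000100000
Add 1:  1101000100001 = 6689
(Check: 2^13 - 1503 = 8192 - 1503 = 6689.)

6689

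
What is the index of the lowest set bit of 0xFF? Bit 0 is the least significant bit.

0xFF = 11111111
Trailing zeros: 0, so the lowest set bit is bit 0 (value 1).

0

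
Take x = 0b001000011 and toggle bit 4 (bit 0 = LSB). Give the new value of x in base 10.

x = 001000011
bit 4 is currently 0; toggle it via x ^ (1 << 4) = x ^ 16
→ 001010011 = 83

83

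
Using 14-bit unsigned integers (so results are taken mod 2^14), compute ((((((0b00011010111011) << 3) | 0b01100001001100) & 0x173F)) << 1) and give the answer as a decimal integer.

0b00011010111011 = 00011010111011
→ << 3 (mod 2^14) → 11010111011000 = 13784
0b01100001001100 = 01100001001100
→ | → 11110111011100 = 15836
0x173F = 01011100111111
→ & → 01010100011100 = 5404
→ << 1 (mod 2^14) → 10101000111000 = 10808

10808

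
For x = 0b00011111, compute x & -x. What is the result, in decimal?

x = 11111 = 31
-x (two's complement) = …00001
AND   = 00001 = 1
(x & -x isolates the lowest set bit of x.)

1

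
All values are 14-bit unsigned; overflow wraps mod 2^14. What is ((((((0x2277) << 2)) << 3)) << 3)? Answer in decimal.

14080

0x2277 = 10001001110111
→ << 2 (mod 2^14) → 00100111011100 = 2524
→ << 3 (mod 2^14) → 00111011100000 = 3808
→ << 3 (mod 2^14) → 11011100000000 = 14080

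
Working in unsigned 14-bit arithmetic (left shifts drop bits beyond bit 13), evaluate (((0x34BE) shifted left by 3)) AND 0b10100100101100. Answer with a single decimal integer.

8480

0x34BE = 11010010111110
→ shifted left by 3 (mod 2^14) → 10010111110000 = 9712
0b10100100101100 = 10100100101100
→ AND → 10000100100000 = 8480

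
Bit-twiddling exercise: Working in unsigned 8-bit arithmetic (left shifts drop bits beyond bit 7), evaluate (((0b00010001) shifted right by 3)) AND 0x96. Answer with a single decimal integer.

2

0b00010001 = 00010001
→ shifted right by 3 → 00000010 = 2
0x96 = 10010110
→ AND → 00000010 = 2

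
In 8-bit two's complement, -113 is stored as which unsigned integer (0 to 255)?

143

113 in 8 bits: 01110001
Invert: 10001110
Add 1:  10001111 = 143
(Check: 2^8 - 113 = 256 - 113 = 143.)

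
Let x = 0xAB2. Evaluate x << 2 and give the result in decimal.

10952

0xAB2 = 00101010110010
shift left by 2 → 10101011001000 = 10952
(equivalently, 2738 × 2^2 = 2738 × 4)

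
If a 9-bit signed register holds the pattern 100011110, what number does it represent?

pattern = 100011110 (MSB is 1 ⇒ negative)
Invert: 011100001, add 1 → 011100010 = 226, so the value is -226.
(Equivalently: 286 - 2^9 = 286 - 512 = -226.)

-226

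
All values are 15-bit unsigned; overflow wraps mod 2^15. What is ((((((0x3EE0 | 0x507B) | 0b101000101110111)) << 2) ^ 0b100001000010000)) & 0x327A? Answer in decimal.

0x3EE0 = 011111011100000
0x507B = 101000001111011
→ | → 111111011111011 = 32507
0b101000101110111 = 101000101110111
→ | → 111111111111111 = 32767
→ << 2 (mod 2^15) → 111111111111100 = 32764
0b100001000010000 = 100001000010000
→ ^ → 011110111101100 = 15852
0x327A = 011001001111010
→ & → 011000001101000 = 12392

12392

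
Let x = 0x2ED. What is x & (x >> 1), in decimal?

x = 1011101101 = 749
x>>1 = 0101110110
AND  = 0001100100 = 100
(x & (x >> 1) has a 1 wherever x has two consecutive 1 bits.)

100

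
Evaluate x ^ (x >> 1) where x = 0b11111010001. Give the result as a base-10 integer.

1081

x = 11111010001 = 2001
x>>1 = 01111101000
XOR  = 10000111001 = 1081
(x ^ (x >> 1) gives the standard binary-reflected Gray code of x.)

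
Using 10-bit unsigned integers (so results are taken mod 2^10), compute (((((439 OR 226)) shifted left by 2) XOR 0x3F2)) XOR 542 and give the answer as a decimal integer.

560

439 = 0110110111
226 = 0011100010
→ OR → 0111110111 = 503
→ shifted left by 2 (mod 2^10) → 1111011100 = 988
0x3F2 = 1111110010
→ XOR → 0000101110 = 46
542 = 1000011110
→ XOR → 1000110000 = 560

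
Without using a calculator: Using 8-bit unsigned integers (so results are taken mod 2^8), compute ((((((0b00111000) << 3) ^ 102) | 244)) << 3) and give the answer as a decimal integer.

176

0b00111000 = 00111000
→ << 3 (mod 2^8) → 11000000 = 192
102 = 01100110
→ ^ → 10100110 = 166
244 = 11110100
→ | → 11110110 = 246
→ << 3 (mod 2^8) → 10110000 = 176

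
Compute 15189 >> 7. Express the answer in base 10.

118

15189 = 11101101010101
shift right by 7 → 00000001110110 = 118
(equivalently, floor(15189 / 128))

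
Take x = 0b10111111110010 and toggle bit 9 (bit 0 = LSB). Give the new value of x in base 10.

11762

x = 10111111110010
bit 9 is currently 1; toggle it via x ^ (1 << 9) = x ^ 512
→ 10110111110010 = 11762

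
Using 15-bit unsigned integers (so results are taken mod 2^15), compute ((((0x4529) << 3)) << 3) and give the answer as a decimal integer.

19008

0x4529 = 100010100101001
→ << 3 (mod 2^15) → 010100101001000 = 10568
→ << 3 (mod 2^15) → 100101001000000 = 19008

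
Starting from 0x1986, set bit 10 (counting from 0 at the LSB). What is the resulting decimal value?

7558

x = 1100110000110
bit 10 is currently 0; set it via x | (1 << 10) = x | 1024
→ 1110110000110 = 7558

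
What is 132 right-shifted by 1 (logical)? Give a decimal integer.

132 = 10000100
shift right by 1 → 01000010 = 66
(equivalently, floor(132 / 2))

66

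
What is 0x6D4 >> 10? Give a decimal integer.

0x6D4 = 11011010100
shift right by 10 → 00000000001 = 1
(equivalently, floor(1748 / 1024))

1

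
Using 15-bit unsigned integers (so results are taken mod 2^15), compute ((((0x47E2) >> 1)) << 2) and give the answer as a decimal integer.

4036

0x47E2 = 100011111100010
→ >> 1 → 010001111110001 = 9201
→ << 2 (mod 2^15) → 000111111000100 = 4036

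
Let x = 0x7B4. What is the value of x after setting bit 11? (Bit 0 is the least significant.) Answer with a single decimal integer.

x = 011110110100
bit 11 is currently 0; set it via x | (1 << 11) = x | 2048
→ 111110110100 = 4020

4020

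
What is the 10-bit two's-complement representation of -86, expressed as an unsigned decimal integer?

86 in 10 bits: 0001010110
Invert: 1110101001
Add 1:  1110101010 = 938
(Check: 2^10 - 86 = 1024 - 86 = 938.)

938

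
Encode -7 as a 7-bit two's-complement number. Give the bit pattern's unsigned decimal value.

7 in 7 bits: 0000111
Invert: 1111000
Add 1:  1111001 = 121
(Check: 2^7 - 7 = 128 - 7 = 121.)

121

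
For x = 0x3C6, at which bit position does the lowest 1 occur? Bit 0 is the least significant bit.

0x3C6 = 1111000110
Trailing zeros: 1, so the lowest set bit is bit 1 (value 2).

1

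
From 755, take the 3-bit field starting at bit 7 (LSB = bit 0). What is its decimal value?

v = 01011110011
Shift right by 7: 0101
Mask low 3 bits: 101 = 5

5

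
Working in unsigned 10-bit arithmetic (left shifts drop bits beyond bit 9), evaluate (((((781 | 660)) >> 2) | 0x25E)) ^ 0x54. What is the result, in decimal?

781 = 1100001101
660 = 1010010100
→ | → 1110011101 = 925
→ >> 2 → 0011100111 = 231
0x25E = 1001011110
→ | → 1011111111 = 767
0x54 = 0001010100
→ ^ → 1010101011 = 683

683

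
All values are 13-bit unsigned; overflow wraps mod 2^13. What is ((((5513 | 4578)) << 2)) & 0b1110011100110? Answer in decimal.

5513 = 1010110001001
4578 = 1000111100010
→ | → 1010111101011 = 5611
→ << 2 (mod 2^13) → 1011110101100 = 6060
0b1110011100110 = 1110011100110
→ & → 1010010100100 = 5284

5284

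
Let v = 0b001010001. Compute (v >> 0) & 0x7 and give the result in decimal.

v = 001010001
Shift right by 0: 001010001
Mask low 3 bits: 001 = 1

1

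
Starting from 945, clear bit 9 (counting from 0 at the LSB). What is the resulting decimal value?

x = 1110110001
bit 9 is currently 1; clear it via x & ~(1 << 9) = x & ~512
→ 0110110001 = 433

433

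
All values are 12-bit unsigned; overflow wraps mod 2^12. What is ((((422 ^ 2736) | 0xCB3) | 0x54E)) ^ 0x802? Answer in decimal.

2045

422 = 000110100110
2736 = 101010110000
→ ^ → 101100010110 = 2838
0xCB3 = 110010110011
→ | → 111110110111 = 4023
0x54E = 010101001110
→ | → 111111111111 = 4095
0x802 = 100000000010
→ ^ → 011111111101 = 2045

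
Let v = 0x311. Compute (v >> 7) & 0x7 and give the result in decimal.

6

v = 001100010001
Shift right by 7: 00110
Mask low 3 bits: 110 = 6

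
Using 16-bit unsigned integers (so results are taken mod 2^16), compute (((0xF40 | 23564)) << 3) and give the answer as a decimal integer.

64096

0xF40 = 0000111101000000
23564 = 0101110000001100
→ | → 0101111101001100 = 24396
→ << 3 (mod 2^16) → 1111101001100000 = 64096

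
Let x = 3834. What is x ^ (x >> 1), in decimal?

x = 111011111010 = 3834
x>>1 = 011101111101
XOR  = 100110000111 = 2439
(x ^ (x >> 1) gives the standard binary-reflected Gray code of x.)

2439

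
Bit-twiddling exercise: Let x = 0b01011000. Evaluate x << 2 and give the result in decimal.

352

x = 001011000
shift left by 2 → 101100000 = 352
(equivalently, 88 × 2^2 = 88 × 4)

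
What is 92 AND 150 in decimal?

20

92 = 01011100
150 = 10010110
AND → 00010100 = 20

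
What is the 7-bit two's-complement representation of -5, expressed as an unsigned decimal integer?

5 in 7 bits: 0000101
Invert: 1111010
Add 1:  1111011 = 123
(Check: 2^7 - 5 = 128 - 5 = 123.)

123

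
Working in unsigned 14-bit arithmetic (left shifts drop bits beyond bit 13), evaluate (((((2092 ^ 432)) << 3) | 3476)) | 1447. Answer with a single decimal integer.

2092 = 00100000101100
432 = 00000110110000
→ ^ → 00100110011100 = 2460
→ << 3 (mod 2^14) → 00110011100000 = 3296
3476 = 00110110010100
→ | → 00110111110100 = 3572
1447 = 00010110100111
→ | → 00110111110111 = 3575

3575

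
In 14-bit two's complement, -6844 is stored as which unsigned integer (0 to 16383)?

6844 in 14 bits: 01101010111100
Invert: 10010101000011
Add 1:  10010101000100 = 9540
(Check: 2^14 - 6844 = 16384 - 6844 = 9540.)

9540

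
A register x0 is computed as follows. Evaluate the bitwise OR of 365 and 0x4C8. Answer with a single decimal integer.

1517

365 = 00101101101
0x4C8 = 10011001000
 OR → 10111101101 = 1517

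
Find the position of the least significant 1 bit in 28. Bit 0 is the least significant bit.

2

28 = 11100
Trailing zeros: 2, so the lowest set bit is bit 2 (value 4).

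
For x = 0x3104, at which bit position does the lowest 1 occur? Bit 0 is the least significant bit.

2

0x3104 = 11000100000100
Trailing zeros: 2, so the lowest set bit is bit 2 (value 4).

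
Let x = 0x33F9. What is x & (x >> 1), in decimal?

x = 11001111111001 = 13305
x>>1 = 01100111111100
AND  = 01000111111000 = 4600
(x & (x >> 1) has a 1 wherever x has two consecutive 1 bits.)

4600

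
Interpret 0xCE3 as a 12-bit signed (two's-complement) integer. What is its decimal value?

pattern = 110011100011 (MSB is 1 ⇒ negative)
Invert: 001100011100, add 1 → 001100011101 = 797, so the value is -797.
(Equivalently: 3299 - 2^12 = 3299 - 4096 = -797.)

-797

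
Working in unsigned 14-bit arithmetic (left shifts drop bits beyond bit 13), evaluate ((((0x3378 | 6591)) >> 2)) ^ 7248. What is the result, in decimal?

4783

0x3378 = 11001101111000
6591 = 01100110111111
→ | → 11101111111111 = 15359
→ >> 2 → 00111011111111 = 3839
7248 = 01110001010000
→ ^ → 01001010101111 = 4783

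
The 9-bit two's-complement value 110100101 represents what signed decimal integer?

pattern = 110100101 (MSB is 1 ⇒ negative)
Invert: 001011010, add 1 → 001011011 = 91, so the value is -91.
(Equivalently: 421 - 2^9 = 421 - 512 = -91.)

-91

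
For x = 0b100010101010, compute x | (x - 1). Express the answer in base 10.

x = 100010101010 = 2218
x - 1 = 100010101001
OR    = 100010101011 = 2219
(x | (x - 1) sets all bits below the lowest set bit.)

2219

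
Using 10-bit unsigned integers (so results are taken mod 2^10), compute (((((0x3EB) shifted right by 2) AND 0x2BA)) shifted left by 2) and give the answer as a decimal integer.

0x3EB = 1111101011
→ shifted right by 2 → 0011111010 = 250
0x2BA = 1010111010
→ AND → 0010111010 = 186
→ shifted left by 2 (mod 2^10) → 1011101000 = 744

744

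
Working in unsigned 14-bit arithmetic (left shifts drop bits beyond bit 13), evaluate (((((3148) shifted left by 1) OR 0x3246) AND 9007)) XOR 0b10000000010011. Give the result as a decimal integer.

541

3148 = 00110001001100
→ shifted left by 1 (mod 2^14) → 01100010011000 = 6296
0x3246 = 11001001000110
→ OR → 11101011011110 = 15070
9007 = 10001100101111
→ AND → 10001000001110 = 8718
0b10000000010011 = 10000000010011
→ XOR → 00001000011101 = 541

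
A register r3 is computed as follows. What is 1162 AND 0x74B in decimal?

1034

1162 = 10010001010
0x74B = 11101001011
AND → 10000001010 = 1034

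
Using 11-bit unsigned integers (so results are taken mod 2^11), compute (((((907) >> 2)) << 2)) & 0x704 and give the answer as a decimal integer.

768

907 = 01110001011
→ >> 2 → 00011100010 = 226
→ << 2 (mod 2^11) → 01110001000 = 904
0x704 = 11100000100
→ & → 01100000000 = 768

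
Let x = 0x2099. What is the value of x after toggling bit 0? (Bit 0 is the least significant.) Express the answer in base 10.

x = 10000010011001
bit 0 is currently 1; toggle it via x ^ (1 << 0) = x ^ 1
→ 10000010011000 = 8344

8344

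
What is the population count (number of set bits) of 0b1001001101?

n = 1001001101
Count the 1s: 1 + 1 + 1 + 1 + 1 = 5

5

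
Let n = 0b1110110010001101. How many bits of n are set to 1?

n = 1110110010001101
Count the 1s: 1 + 1 + 1 + 1 + 1 + 1 + 1 + 1 + 1 = 9

9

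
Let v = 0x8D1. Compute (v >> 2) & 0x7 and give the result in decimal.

4

v = 000100011010001
Shift right by 2: 0001000110100
Mask low 3 bits: 100 = 4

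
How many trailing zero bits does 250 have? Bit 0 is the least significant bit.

250 = 11111010
Trailing zeros: 1, so the lowest set bit is bit 1 (value 2).

1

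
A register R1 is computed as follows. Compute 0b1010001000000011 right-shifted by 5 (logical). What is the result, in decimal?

x = 1010001000000011
shift right by 5 → 0000010100010000 = 1296
(equivalently, floor(41475 / 32))

1296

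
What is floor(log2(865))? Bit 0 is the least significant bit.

865 = 1101100001
The topmost 1 is at position 9 (since 2^9 = 512 ≤ 865 < 1024).

9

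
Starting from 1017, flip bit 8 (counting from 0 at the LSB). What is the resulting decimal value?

x = 01111111001
bit 8 is currently 1; toggle it via x ^ (1 << 8) = x ^ 256
→ 01011111001 = 761

761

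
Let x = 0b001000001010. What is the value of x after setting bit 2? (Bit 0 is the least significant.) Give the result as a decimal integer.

x = 001000001010
bit 2 is currently 0; set it via x | (1 << 2) = x | 4
→ 001000001110 = 526

526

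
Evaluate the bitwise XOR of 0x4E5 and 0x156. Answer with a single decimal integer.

0x4E5 = 10011100101
0x156 = 00101010110
XOR → 10110110011 = 1459

1459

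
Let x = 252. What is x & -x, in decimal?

x = 11111100 = 252
-x (two's complement) = …00000100
AND   = 00000100 = 4
(x & -x isolates the lowest set bit of x.)

4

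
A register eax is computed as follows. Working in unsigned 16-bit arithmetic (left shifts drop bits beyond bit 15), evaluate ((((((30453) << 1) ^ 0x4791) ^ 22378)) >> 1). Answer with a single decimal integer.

32392

30453 = 0111011011110101
→ << 1 (mod 2^16) → 1110110111101010 = 60906
0x4791 = 0100011110010001
→ ^ → 1010101001111011 = 43643
22378 = 0101011101101010
→ ^ → 1111110100010001 = 64785
→ >> 1 → 0111111010001000 = 32392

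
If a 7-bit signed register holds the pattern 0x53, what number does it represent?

-45

pattern = 1010011 (MSB is 1 ⇒ negative)
Invert: 0101100, add 1 → 0101101 = 45, so the value is -45.
(Equivalently: 83 - 2^7 = 83 - 128 = -45.)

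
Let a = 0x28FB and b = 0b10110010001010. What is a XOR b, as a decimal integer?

0x28FB = 10100011111011
b = 10110010001010
XOR → 00010001110001 = 1137

1137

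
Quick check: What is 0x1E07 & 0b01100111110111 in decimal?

6151

0x1E07 = 1111000000111
b = 1100111110111
AND → 1100000000111 = 6151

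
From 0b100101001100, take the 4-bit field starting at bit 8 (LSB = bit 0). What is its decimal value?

9

v = 100101001100
Shift right by 8: 1001
Mask low 4 bits: 1001 = 9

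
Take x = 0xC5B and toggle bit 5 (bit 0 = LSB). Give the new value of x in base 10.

x = 110001011011
bit 5 is currently 0; toggle it via x ^ (1 << 5) = x ^ 32
→ 110001111011 = 3195

3195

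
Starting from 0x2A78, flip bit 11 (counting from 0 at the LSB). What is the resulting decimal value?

8824

x = 010101001111000
bit 11 is currently 1; toggle it via x ^ (1 << 11) = x ^ 2048
→ 010001001111000 = 8824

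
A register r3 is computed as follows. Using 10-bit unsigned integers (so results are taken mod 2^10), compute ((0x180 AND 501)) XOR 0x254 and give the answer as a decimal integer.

980

0x180 = 0110000000
501 = 0111110101
→ AND → 0110000000 = 384
0x254 = 1001010100
→ XOR → 1111010100 = 980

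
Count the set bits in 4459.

4459 = 1000101101011
Count the 1s: 1 + 1 + 1 + 1 + 1 + 1 + 1 = 7

7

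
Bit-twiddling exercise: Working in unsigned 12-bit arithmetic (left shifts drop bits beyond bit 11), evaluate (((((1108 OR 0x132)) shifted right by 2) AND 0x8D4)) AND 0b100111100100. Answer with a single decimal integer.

1108 = 010001010100
0x132 = 000100110010
→ OR → 010101110110 = 1398
→ shifted right by 2 → 000101011101 = 349
0x8D4 = 100011010100
→ AND → 000001010100 = 84
0b100111100100 = 100111100100
→ AND → 000001000100 = 68

68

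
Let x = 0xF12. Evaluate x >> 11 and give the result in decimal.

0xF12 = 111100010010
shift right by 11 → 000000000001 = 1
(equivalently, floor(3858 / 2048))

1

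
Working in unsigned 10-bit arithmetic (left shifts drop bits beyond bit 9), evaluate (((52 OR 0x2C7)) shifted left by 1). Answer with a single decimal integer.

52 = 0000110100
0x2C7 = 1011000111
→ OR → 1011110111 = 759
→ shifted left by 1 (mod 2^10) → 0111101110 = 494

494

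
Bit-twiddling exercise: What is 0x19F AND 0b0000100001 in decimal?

0x19F = 110011111
b = 000100001
AND → 000000001 = 1

1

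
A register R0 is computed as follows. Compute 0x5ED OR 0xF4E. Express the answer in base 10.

0x5ED = 010111101101
0xF4E = 111101001110
 OR → 111111101111 = 4079

4079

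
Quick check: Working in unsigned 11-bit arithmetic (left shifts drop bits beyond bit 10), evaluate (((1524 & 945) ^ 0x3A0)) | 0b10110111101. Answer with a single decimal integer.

1981

1524 = 10111110100
945 = 01110110001
→ & → 00110110000 = 432
0x3A0 = 01110100000
→ ^ → 01000010000 = 528
0b10110111101 = 10110111101
→ | → 11110111101 = 1981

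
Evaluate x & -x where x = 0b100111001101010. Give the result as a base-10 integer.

x = 100111001101010 = 20074
-x (two's complement) = …011000110010110
AND   = 000000000000010 = 2
(x & -x isolates the lowest set bit of x.)

2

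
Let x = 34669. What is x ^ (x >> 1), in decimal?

50395

x = 1000011101101101 = 34669
x>>1 = 0100001110110110
XOR  = 1100010011011011 = 50395
(x ^ (x >> 1) gives the standard binary-reflected Gray code of x.)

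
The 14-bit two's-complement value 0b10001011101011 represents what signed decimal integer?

-7445

pattern = 10001011101011 (MSB is 1 ⇒ negative)
Invert: 01110100010100, add 1 → 01110100010101 = 7445, so the value is -7445.
(Equivalently: 8939 - 2^14 = 8939 - 16384 = -7445.)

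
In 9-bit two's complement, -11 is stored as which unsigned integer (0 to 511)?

501

11 in 9 bits: 000001011
Invert: 111110100
Add 1:  111110101 = 501
(Check: 2^9 - 11 = 512 - 11 = 501.)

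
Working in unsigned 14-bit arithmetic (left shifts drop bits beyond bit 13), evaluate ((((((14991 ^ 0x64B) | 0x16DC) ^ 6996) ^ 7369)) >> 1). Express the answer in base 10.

14991 = 11101010001111
0x64B = 00011001001011
→ ^ → 11110011000100 = 15556
0x16DC = 01011011011100
→ | → 11111011011100 = 16092
6996 = 01101101010100
→ ^ → 10010110001000 = 9608
7369 = 01110011001001
→ ^ → 11100101000001 = 14657
→ >> 1 → 01110010100000 = 7328

7328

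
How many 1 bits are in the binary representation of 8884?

6

8884 = 10001010110100
Count the 1s: 1 + 1 + 1 + 1 + 1 + 1 = 6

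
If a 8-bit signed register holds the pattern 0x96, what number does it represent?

pattern = 10010110 (MSB is 1 ⇒ negative)
Invert: 01101001, add 1 → 01101010 = 106, so the value is -106.
(Equivalently: 150 - 2^8 = 150 - 256 = -106.)

-106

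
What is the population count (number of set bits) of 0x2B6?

0x2B6 = 1010110110
Count the 1s: 1 + 1 + 1 + 1 + 1 + 1 = 6

6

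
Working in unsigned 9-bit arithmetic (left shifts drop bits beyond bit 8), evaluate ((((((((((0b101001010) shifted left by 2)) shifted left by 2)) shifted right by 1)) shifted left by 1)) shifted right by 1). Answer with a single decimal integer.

0b101001010 = 101001010
→ shifted left by 2 (mod 2^9) → 100101000 = 296
→ shifted left by 2 (mod 2^9) → 010100000 = 160
→ shifted right by 1 → 001010000 = 80
→ shifted left by 1 (mod 2^9) → 010100000 = 160
→ shifted right by 1 → 001010000 = 80

80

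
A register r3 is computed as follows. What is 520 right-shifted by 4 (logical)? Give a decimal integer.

520 = 1000001000
shift right by 4 → 0000100000 = 32
(equivalently, floor(520 / 16))

32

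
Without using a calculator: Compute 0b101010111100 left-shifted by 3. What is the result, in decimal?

21984

x = 000101010111100
shift left by 3 → 101010111100000 = 21984
(equivalently, 2748 × 2^3 = 2748 × 8)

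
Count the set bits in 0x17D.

7

0x17D = 101111101
Count the 1s: 1 + 1 + 1 + 1 + 1 + 1 + 1 = 7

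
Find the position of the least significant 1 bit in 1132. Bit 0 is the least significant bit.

1132 = 10001101100
Trailing zeros: 2, so the lowest set bit is bit 2 (value 4).

2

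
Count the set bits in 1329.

1329 = 10100110001
Count the 1s: 1 + 1 + 1 + 1 + 1 = 5

5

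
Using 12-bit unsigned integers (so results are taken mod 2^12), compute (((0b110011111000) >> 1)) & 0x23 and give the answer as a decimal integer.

0b110011111000 = 110011111000
→ >> 1 → 011001111100 = 1660
0x23 = 000000100011
→ & → 000000100000 = 32

32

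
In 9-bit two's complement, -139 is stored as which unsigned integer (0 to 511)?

373

139 in 9 bits: 010001011
Invert: 101110100
Add 1:  101110101 = 373
(Check: 2^9 - 139 = 512 - 139 = 373.)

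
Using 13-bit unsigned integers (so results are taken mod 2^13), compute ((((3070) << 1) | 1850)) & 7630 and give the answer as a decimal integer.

3070 = 0101111111110
→ << 1 (mod 2^13) → 1011111111100 = 6140
1850 = 0011100111010
→ | → 1011111111110 = 6142
7630 = 1110111001110
→ & → 1010111001110 = 5582

5582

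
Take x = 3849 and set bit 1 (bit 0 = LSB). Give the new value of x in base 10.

3851

x = 111100001001
bit 1 is currently 0; set it via x | (1 << 1) = x | 2
→ 111100001011 = 3851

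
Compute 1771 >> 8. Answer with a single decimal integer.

6

1771 = 11011101011
shift right by 8 → 00000000110 = 6
(equivalently, floor(1771 / 256))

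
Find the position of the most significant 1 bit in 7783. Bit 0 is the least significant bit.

7783 = 1111001100111
The topmost 1 is at position 12 (since 2^12 = 4096 ≤ 7783 < 8192).

12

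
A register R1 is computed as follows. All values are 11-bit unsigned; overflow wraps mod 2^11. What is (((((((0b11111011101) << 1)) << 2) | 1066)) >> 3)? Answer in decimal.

221

0b11111011101 = 11111011101
→ << 1 (mod 2^11) → 11110111010 = 1978
→ << 2 (mod 2^11) → 11011101000 = 1768
1066 = 10000101010
→ | → 11011101010 = 1770
→ >> 3 → 00011011101 = 221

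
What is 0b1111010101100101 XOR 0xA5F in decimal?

65338

a = 1111010101100101
0xA5F = 0000101001011111
XOR → 1111111100111010 = 65338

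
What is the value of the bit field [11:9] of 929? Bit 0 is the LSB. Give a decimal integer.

v = 001110100001
Shift right by 9: 001
Mask low 3 bits: 001 = 1

1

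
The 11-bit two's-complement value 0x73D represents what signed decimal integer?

-195

pattern = 11100111101 (MSB is 1 ⇒ negative)
Invert: 00011000010, add 1 → 00011000011 = 195, so the value is -195.
(Equivalently: 1853 - 2^11 = 1853 - 2048 = -195.)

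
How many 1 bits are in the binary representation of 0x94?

3

0x94 = 10010100
Count the 1s: 1 + 1 + 1 = 3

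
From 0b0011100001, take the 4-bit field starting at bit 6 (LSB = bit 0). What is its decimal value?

v = 0011100001
Shift right by 6: 0011
Mask low 4 bits: 0011 = 3

3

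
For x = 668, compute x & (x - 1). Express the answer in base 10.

664

x = 1010011100 = 668
x - 1 = 1010011011
AND   = 1010011000 = 664
(x & (x - 1) clears the lowest set bit of x.)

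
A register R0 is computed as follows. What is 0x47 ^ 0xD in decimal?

0x47 = 1000111
0xD = 0001101
XOR → 1001010 = 74

74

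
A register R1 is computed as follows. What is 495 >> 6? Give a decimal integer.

495 = 111101111
shift right by 6 → 000000111 = 7
(equivalently, floor(495 / 64))

7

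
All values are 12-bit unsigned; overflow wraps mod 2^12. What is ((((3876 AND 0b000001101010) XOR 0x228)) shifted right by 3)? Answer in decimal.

65

3876 = 111100100100
0b000001101010 = 000001101010
→ AND → 000000100000 = 32
0x228 = 001000101000
→ XOR → 001000001000 = 520
→ shifted right by 3 → 000001000001 = 65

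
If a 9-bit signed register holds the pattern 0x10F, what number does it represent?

pattern = 100001111 (MSB is 1 ⇒ negative)
Invert: 011110000, add 1 → 011110001 = 241, so the value is -241.
(Equivalently: 271 - 2^9 = 271 - 512 = -241.)

-241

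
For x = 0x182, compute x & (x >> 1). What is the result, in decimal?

x = 110000010 = 386
x>>1 = 011000001
AND  = 010000000 = 128
(x & (x >> 1) has a 1 wherever x has two consecutive 1 bits.)

128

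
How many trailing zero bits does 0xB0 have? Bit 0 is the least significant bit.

4

0xB0 = 10110000
Trailing zeros: 4, so the lowest set bit is bit 4 (value 16).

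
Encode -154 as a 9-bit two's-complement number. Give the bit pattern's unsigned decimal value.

358

154 in 9 bits: 010011010
Invert: 101100101
Add 1:  101100110 = 358
(Check: 2^9 - 154 = 512 - 154 = 358.)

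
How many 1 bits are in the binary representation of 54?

54 = 110110
Count the 1s: 1 + 1 + 1 + 1 = 4

4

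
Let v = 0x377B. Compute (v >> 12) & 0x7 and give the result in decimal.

3

v = 011011101111011
Shift right by 12: 011
Mask low 3 bits: 011 = 3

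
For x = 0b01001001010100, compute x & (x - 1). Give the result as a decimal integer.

4688

x = 1001001010100 = 4692
x - 1 = 1001001010011
AND   = 1001001010000 = 4688
(x & (x - 1) clears the lowest set bit of x.)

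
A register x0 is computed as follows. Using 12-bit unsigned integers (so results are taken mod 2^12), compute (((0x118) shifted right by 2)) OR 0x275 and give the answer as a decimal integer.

631

0x118 = 000100011000
→ shifted right by 2 → 000001000110 = 70
0x275 = 001001110101
→ OR → 001001110111 = 631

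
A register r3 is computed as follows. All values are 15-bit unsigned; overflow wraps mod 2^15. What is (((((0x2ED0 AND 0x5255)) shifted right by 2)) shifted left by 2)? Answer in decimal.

0x2ED0 = 010111011010000
0x5255 = 101001001010101
→ AND → 000001001010000 = 592
→ shifted right by 2 → 000000010010100 = 148
→ shifted left by 2 (mod 2^15) → 000001001010000 = 592

592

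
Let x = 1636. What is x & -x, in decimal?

x = 11001100100 = 1636
-x (two's complement) = …00110011100
AND   = 00000000100 = 4
(x & -x isolates the lowest set bit of x.)

4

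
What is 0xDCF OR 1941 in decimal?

0xDCF = 110111001111
1941 = 011110010101
 OR → 111111011111 = 4063

4063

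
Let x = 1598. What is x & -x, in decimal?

x = 11000111110 = 1598
-x (two's complement) = …00111000010
AND   = 00000000010 = 2
(x & -x isolates the lowest set bit of x.)

2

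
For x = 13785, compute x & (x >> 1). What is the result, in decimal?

x = 11010111011001 = 13785
x>>1 = 01101011101100
AND  = 01000011001000 = 4296
(x & (x >> 1) has a 1 wherever x has two consecutive 1 bits.)

4296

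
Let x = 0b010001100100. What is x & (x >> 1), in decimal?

x = 10001100100 = 1124
x>>1 = 01000110010
AND  = 00000100000 = 32
(x & (x >> 1) has a 1 wherever x has two consecutive 1 bits.)

32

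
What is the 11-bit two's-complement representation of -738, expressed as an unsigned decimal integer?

738 in 11 bits: 01011100010
Invert: 10100011101
Add 1:  10100011110 = 1310
(Check: 2^11 - 738 = 2048 - 738 = 1310.)

1310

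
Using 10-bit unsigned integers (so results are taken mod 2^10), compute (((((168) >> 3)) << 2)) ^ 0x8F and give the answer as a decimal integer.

168 = 0010101000
→ >> 3 → 0000010101 = 21
→ << 2 (mod 2^10) → 0001010100 = 84
0x8F = 0010001111
→ ^ → 0011011011 = 219

219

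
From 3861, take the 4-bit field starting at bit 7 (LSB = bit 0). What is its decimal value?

14

v = 111100010101
Shift right by 7: 11110
Mask low 4 bits: 1110 = 14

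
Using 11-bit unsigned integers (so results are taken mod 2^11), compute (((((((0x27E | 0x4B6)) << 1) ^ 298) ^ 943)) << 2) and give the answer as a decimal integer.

1508

0x27E = 01001111110
0x4B6 = 10010110110
→ | → 11011111110 = 1790
→ << 1 (mod 2^11) → 10111111100 = 1532
298 = 00100101010
→ ^ → 10011010110 = 1238
943 = 01110101111
→ ^ → 11101111001 = 1913
→ << 2 (mod 2^11) → 10111100100 = 1508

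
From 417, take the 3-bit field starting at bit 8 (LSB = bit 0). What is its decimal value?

1

v = 00000110100001
Shift right by 8: 000001
Mask low 3 bits: 001 = 1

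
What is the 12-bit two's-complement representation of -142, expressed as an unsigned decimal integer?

142 in 12 bits: 000010001110
Invert: 111101110001
Add 1:  111101110010 = 3954
(Check: 2^12 - 142 = 4096 - 142 = 3954.)

3954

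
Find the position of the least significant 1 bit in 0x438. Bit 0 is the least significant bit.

3

0x438 = 10000111000
Trailing zeros: 3, so the lowest set bit is bit 3 (value 8).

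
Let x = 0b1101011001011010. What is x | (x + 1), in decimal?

54875

x = 1101011001011010 = 54874
x + 1 = 1101011001011011
OR    = 1101011001011011 = 54875
(x | (x + 1) sets the lowest cleared bit.)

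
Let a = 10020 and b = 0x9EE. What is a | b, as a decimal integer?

12270

10020 = 10011100100100
0x9EE = 00100111101110
 OR → 10111111101110 = 12270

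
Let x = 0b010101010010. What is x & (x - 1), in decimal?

x = 10101010010 = 1362
x - 1 = 10101010001
AND   = 10101010000 = 1360
(x & (x - 1) clears the lowest set bit of x.)

1360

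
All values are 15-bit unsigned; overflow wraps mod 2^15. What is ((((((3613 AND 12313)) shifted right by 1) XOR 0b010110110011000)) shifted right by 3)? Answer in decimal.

1458

3613 = 000111000011101
12313 = 011000000011001
→ AND → 000000000011001 = 25
→ shifted right by 1 → 000000000001100 = 12
0b010110110011000 = 010110110011000
→ XOR → 010110110010100 = 11668
→ shifted right by 3 → 000010110110010 = 1458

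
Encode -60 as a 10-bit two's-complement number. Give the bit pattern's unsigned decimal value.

964

60 in 10 bits: 0000111100
Invert: 1111000011
Add 1:  1111000100 = 964
(Check: 2^10 - 60 = 1024 - 60 = 964.)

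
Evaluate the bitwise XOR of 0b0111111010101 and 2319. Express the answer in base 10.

1754

a = 111111010101
2319 = 100100001111
XOR → 011011011010 = 1754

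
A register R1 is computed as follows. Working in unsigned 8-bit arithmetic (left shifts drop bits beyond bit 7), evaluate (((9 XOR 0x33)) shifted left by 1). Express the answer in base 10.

9 = 00001001
0x33 = 00110011
→ XOR → 00111010 = 58
→ shifted left by 1 (mod 2^8) → 01110100 = 116

116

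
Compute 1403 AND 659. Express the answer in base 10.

19

1403 = 10101111011
659 = 01010010011
AND → 00000010011 = 19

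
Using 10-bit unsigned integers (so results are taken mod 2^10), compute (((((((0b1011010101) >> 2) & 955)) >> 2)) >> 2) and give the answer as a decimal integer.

0b1011010101 = 1011010101
→ >> 2 → 0010110101 = 181
955 = 1110111011
→ & → 0010110001 = 177
→ >> 2 → 0000101100 = 44
→ >> 2 → 0000001011 = 11

11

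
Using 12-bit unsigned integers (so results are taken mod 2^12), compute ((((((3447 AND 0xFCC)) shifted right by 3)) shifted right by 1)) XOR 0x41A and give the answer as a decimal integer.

3447 = 110101110111
0xFCC = 111111001100
→ AND → 110101000100 = 3396
→ shifted right by 3 → 000110101000 = 424
→ shifted right by 1 → 000011010100 = 212
0x41A = 010000011010
→ XOR → 010011001110 = 1230

1230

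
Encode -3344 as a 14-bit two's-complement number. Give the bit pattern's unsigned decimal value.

13040

3344 in 14 bits: 00110100010000
Invert: 11001011101111
Add 1:  11001011110000 = 13040
(Check: 2^14 - 3344 = 16384 - 3344 = 13040.)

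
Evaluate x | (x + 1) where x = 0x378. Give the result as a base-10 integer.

889

x = 1101111000 = 888
x + 1 = 1101111001
OR    = 1101111001 = 889
(x | (x + 1) sets the lowest cleared bit.)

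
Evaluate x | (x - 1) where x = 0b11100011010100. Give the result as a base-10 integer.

x = 11100011010100 = 14548
x - 1 = 11100011010011
OR    = 11100011010111 = 14551
(x | (x - 1) sets all bits below the lowest set bit.)

14551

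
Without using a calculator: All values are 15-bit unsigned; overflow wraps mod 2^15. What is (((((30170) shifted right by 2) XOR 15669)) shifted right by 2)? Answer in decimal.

2064

30170 = 111010111011010
→ shifted right by 2 → 001110101110110 = 7542
15669 = 011110100110101
→ XOR → 010000001000011 = 8259
→ shifted right by 2 → 000100000010000 = 2064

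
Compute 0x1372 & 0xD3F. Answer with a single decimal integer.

0x1372 = 1001101110010
0xD3F = 0110100111111
AND → 0000100110010 = 306

306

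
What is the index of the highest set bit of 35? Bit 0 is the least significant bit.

35 = 100011
The topmost 1 is at position 5 (since 2^5 = 32 ≤ 35 < 64).

5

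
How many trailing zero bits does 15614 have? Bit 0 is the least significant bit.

15614 = 11110011111110
Trailing zeros: 1, so the lowest set bit is bit 1 (value 2).

1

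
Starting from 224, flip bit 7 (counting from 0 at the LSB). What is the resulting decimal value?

96

x = 11100000
bit 7 is currently 1; toggle it via x ^ (1 << 7) = x ^ 128
→ 01100000 = 96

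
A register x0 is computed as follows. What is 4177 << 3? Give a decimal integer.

33416

4177 = 0001000001010001
shift left by 3 → 1000001010001000 = 33416
(equivalently, 4177 × 2^3 = 4177 × 8)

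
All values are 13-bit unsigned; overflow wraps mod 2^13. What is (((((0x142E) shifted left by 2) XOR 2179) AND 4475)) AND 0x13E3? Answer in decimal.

4131

0x142E = 1010000101110
→ shifted left by 2 (mod 2^13) → 1000010111000 = 4280
2179 = 0100010000011
→ XOR → 1100000111011 = 6203
4475 = 1000101111011
→ AND → 1000000111011 = 4155
0x13E3 = 1001111100011
→ AND → 1000000100011 = 4131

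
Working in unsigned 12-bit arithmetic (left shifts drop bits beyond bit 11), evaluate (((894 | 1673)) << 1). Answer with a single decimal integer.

894 = 001101111110
1673 = 011010001001
→ | → 011111111111 = 2047
→ << 1 (mod 2^12) → 111111111110 = 4094

4094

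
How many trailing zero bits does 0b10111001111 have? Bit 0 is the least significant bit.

0

0b10111001111 = 10111001111
Trailing zeros: 0, so the lowest set bit is bit 0 (value 1).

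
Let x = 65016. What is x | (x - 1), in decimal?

65023

x = 1111110111111000 = 65016
x - 1 = 1111110111110111
OR    = 1111110111111111 = 65023
(x | (x - 1) sets all bits below the lowest set bit.)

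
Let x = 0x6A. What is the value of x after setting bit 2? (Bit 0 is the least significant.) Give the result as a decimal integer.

110

x = 01101010
bit 2 is currently 0; set it via x | (1 << 2) = x | 4
→ 01101110 = 110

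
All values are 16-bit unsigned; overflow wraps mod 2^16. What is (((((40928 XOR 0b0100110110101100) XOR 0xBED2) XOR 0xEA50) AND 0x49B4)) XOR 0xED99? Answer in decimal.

60701

40928 = 1001111111100000
0b0100110110101100 = 0100110110101100
→ XOR → 1101001001001100 = 53836
0xBED2 = 1011111011010010
→ XOR → 0110110010011110 = 27806
0xEA50 = 1110101001010000
→ XOR → 1000011011001110 = 34510
0x49B4 = 0100100110110100
→ AND → 0000000010000100 = 132
0xED99 = 1110110110011001
→ XOR → 1110110100011101 = 60701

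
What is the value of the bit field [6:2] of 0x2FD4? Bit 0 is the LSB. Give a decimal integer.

21

v = 10111111010100
Shift right by 2: 101111110101
Mask low 5 bits: 10101 = 21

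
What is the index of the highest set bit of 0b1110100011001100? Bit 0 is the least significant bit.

15

0b1110100011001100 = 1110100011001100
The topmost 1 is at position 15 (since 2^15 = 32768 ≤ 59596 < 65536).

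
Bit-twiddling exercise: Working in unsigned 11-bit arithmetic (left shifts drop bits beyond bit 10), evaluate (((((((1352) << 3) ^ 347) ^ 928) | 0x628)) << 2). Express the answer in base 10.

748

1352 = 10101001000
→ << 3 (mod 2^11) → 01001000000 = 576
347 = 00101011011
→ ^ → 01100011011 = 795
928 = 01110100000
→ ^ → 00010111011 = 187
0x628 = 11000101000
→ | → 11010111011 = 1723
→ << 2 (mod 2^11) → 01011101100 = 748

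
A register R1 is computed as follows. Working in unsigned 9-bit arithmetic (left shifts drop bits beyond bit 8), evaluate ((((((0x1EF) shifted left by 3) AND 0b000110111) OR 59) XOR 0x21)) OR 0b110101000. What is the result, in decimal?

442

0x1EF = 111101111
→ shifted left by 3 (mod 2^9) → 101111000 = 376
0b000110111 = 000110111
→ AND → 000110000 = 48
59 = 000111011
→ OR → 000111011 = 59
0x21 = 000100001
→ XOR → 000011010 = 26
0b110101000 = 110101000
→ OR → 110111010 = 442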